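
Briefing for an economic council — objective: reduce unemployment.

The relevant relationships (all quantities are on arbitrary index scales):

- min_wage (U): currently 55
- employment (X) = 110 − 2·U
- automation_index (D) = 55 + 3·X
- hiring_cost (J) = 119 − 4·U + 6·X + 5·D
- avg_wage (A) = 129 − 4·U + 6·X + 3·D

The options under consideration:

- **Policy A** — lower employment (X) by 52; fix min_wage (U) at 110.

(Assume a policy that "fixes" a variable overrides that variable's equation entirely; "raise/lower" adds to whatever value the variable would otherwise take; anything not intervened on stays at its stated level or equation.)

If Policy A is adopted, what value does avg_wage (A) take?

Policy A (X − 52, U := 110):
  U = 110
  X = 110 − 2·110 (−52 from intervention) = -162
  D = 55 + 3·(-162) = -431
  A = 129 − 4·110 + 6·(-162) + 3·(-431) = -2576

-2576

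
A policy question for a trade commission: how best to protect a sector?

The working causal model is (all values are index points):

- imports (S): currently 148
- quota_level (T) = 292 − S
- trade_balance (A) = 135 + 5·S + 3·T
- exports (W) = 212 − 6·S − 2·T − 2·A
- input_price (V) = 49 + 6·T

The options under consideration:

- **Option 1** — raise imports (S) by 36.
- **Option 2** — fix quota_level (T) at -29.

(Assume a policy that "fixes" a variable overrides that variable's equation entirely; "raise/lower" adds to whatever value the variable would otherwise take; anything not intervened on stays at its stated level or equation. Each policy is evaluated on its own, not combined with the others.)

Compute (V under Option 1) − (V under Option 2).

822

Option 1 (S + 36):
  S = 148 + 36 = 184
  T = 292 − 184 = 108
  V = 49 + 6·108 = 697
Option 2 (T := -29):
  S = 148
  T = -29
  V = 49 + 6·(-29) = -125
V: 697 − (-125) = 822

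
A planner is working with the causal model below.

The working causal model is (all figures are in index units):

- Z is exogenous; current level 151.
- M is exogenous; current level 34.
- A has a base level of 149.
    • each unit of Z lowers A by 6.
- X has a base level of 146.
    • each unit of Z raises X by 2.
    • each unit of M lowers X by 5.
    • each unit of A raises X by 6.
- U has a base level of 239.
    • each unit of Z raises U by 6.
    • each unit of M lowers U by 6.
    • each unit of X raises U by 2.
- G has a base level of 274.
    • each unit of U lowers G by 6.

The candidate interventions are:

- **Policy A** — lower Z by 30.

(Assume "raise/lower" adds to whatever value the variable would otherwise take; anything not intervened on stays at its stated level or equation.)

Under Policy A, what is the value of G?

Policy A (Z − 30):
  Z = 151 − 30 = 121
  M = 34
  A = 149 − 6·121 = -577
  X = 146 + 2·121 − 5·34 + 6·(-577) = -3244
  U = 239 + 6·121 − 6·34 + 2·(-3244) = -5727
  G = 274 − 6·(-5727) = 34636

34636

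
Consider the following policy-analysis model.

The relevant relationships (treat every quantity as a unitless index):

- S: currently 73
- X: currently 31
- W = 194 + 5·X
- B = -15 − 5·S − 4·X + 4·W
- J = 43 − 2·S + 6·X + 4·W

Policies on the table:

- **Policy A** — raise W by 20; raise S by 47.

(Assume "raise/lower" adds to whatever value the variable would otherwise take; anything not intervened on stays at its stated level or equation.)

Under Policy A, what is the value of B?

Policy A (W + 20, S + 47):
  S = 73 + 47 = 120
  X = 31
  W = 194 + 5·31 (+20 from intervention) = 369
  B = -15 − 5·120 − 4·31 + 4·369 = 737

737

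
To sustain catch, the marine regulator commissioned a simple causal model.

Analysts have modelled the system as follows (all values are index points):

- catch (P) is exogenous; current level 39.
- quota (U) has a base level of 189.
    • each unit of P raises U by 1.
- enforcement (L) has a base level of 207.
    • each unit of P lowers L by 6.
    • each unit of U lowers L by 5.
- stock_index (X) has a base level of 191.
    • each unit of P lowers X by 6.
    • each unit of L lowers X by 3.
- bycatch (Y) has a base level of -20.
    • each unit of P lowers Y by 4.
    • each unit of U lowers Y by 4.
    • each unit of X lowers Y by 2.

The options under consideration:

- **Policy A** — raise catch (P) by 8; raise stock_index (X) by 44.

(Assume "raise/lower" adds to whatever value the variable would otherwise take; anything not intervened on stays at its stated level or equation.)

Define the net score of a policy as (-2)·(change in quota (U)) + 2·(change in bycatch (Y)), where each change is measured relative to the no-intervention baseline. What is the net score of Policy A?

-1184

Baseline:
  P = 39
  U = 189 + 39 = 228
  L = 207 − 6·39 − 5·228 = -1167
  X = 191 − 6·39 − 3·(-1167) = 3458
  Y = -20 − 4·39 − 4·228 − 2·3458 = -8004
Policy A (P + 8, X + 44):
  P = 39 + 8 = 47
  U = 189 + 47 = 236
  L = 207 − 6·47 − 5·236 = -1255
  X = 191 − 6·47 − 3·(-1255) (+44 from intervention) = 3718
  Y = -20 − 4·47 − 4·236 − 2·3718 = -8588
ΔU = 236 − 228 = 8; ΔY = -8588 − (-8004) = -584
Score = (-2)·8 + 2·(-584) = -1184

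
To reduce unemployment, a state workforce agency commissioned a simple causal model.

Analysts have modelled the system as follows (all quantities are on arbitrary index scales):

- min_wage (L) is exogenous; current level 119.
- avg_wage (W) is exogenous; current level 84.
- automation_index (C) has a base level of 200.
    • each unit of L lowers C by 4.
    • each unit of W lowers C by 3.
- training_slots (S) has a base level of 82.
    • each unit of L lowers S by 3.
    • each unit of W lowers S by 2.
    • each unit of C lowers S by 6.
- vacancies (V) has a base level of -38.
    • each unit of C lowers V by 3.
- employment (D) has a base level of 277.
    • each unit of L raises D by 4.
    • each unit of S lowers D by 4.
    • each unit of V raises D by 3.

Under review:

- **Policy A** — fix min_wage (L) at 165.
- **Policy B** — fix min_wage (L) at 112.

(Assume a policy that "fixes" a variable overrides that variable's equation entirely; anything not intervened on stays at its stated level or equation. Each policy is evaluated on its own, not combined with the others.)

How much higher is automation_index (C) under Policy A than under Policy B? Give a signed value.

-212

Policy A (L := 165):
  L = 165
  W = 84
  C = 200 − 4·165 − 3·84 = -712
Policy B (L := 112):
  L = 112
  W = 84
  C = 200 − 4·112 − 3·84 = -500
C: -712 − (-500) = -212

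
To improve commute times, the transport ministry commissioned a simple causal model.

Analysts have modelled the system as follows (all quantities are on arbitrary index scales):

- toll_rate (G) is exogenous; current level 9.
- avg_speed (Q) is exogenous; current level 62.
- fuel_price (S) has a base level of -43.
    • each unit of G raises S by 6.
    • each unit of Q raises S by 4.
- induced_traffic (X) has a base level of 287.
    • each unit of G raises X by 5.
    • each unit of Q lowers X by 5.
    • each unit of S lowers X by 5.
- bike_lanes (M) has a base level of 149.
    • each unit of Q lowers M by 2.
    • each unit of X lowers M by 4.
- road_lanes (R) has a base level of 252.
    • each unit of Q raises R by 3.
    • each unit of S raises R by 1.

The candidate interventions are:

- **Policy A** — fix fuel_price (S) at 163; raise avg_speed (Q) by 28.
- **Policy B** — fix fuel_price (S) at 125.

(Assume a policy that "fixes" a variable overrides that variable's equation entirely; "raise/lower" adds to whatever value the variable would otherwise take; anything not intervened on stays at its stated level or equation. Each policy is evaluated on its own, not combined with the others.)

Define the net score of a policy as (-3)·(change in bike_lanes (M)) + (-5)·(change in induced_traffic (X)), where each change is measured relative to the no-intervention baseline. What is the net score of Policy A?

Baseline:
  G = 9
  Q = 62
  S = -43 + 6·9 + 4·62 = 259
  X = 287 + 5·9 − 5·62 − 5·259 = -1273
  M = 149 − 2·62 − 4·(-1273) = 5117
Policy A (S := 163, Q + 28):
  G = 9
  Q = 62 + 28 = 90
  S = 163
  X = 287 + 5·9 − 5·90 − 5·163 = -933
  M = 149 − 2·90 − 4·(-933) = 3701
ΔM = 3701 − 5117 = -1416; ΔX = -933 − (-1273) = 340
Score = (-3)·(-1416) + (-5)·340 = 2548

2548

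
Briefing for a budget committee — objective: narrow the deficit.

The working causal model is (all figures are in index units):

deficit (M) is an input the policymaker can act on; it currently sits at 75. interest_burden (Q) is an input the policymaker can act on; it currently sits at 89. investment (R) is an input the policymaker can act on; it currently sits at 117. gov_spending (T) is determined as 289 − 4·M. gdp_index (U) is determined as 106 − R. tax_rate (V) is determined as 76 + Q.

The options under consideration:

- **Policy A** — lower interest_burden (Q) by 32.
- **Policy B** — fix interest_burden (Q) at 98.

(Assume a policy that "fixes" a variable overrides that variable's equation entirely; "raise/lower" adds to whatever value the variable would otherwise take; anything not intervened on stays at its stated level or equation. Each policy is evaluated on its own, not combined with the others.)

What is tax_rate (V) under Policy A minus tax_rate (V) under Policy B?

Policy A (Q − 32):
  Q = 89 − 32 = 57
  V = 76 + 57 = 133
Policy B (Q := 98):
  Q = 98
  V = 76 + 98 = 174
V: 133 − 174 = -41

-41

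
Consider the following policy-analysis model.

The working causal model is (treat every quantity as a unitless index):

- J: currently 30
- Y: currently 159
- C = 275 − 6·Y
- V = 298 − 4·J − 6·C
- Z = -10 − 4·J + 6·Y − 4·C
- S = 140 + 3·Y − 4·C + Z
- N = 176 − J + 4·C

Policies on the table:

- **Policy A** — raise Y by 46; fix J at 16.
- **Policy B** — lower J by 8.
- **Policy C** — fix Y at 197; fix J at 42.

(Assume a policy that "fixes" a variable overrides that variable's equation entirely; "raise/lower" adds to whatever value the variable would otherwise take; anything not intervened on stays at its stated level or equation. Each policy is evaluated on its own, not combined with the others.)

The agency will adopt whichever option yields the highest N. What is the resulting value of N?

-2562

Policy A (Y + 46, J := 16):
  J = 16
  Y = 159 + 46 = 205
  C = 275 − 6·205 = -955
  N = 176 − 16 + 4·(-955) = -3660
Policy B (J − 8):
  J = 30 − 8 = 22
  Y = 159
  C = 275 − 6·159 = -679
  N = 176 − 22 + 4·(-679) = -2562
Policy C (Y := 197, J := 42):
  J = 42
  Y = 197
  C = 275 − 6·197 = -907
  N = 176 − 42 + 4·(-907) = -3494
Comparing — Policy A: N=-3660, Policy B: N=-2562, Policy C: N=-3494. Highest is -2562 (Policy B).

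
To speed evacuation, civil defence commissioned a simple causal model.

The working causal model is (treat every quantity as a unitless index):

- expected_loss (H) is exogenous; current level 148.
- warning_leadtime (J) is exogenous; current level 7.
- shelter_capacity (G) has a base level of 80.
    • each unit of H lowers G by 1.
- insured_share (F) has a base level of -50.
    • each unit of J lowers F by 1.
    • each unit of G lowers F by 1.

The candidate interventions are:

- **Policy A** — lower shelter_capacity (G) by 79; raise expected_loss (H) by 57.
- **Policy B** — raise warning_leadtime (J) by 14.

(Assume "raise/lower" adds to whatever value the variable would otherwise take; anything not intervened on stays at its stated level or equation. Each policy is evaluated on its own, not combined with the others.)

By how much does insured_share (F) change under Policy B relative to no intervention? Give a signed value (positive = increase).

Baseline:
  H = 148
  J = 7
  G = 80 − 148 = -68
  F = -50 − 7 − (-68) = 11
Policy B (J + 14):
  H = 148
  J = 7 + 14 = 21
  G = 80 − 148 = -68
  F = -50 − 21 − (-68) = -3
Change in F: -3 − 11 = -14

-14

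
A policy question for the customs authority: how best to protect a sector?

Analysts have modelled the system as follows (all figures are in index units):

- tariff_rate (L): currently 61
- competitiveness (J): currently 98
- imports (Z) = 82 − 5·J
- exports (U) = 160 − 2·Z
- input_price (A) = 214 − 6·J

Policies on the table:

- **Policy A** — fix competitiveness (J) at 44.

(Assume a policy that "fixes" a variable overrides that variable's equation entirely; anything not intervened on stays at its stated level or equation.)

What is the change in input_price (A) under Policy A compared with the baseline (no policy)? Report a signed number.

324

Baseline:
  J = 98
  A = 214 − 6·98 = -374
Policy A (J := 44):
  J = 44
  A = 214 − 6·44 = -50
Change in A: -50 − (-374) = 324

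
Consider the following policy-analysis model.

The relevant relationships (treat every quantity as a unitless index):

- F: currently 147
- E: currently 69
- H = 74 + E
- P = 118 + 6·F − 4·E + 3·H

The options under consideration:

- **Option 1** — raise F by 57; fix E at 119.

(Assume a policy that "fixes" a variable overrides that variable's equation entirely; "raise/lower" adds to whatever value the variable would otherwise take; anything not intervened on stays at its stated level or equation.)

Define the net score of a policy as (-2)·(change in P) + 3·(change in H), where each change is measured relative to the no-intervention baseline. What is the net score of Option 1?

Baseline:
  F = 147
  E = 69
  H = 74 + 69 = 143
  P = 118 + 6·147 − 4·69 + 3·143 = 1153
Option 1 (F + 57, E := 119):
  F = 147 + 57 = 204
  E = 119
  H = 74 + 119 = 193
  P = 118 + 6·204 − 4·119 + 3·193 = 1445
ΔP = 1445 − 1153 = 292; ΔH = 193 − 143 = 50
Score = (-2)·292 + 3·50 = -434

-434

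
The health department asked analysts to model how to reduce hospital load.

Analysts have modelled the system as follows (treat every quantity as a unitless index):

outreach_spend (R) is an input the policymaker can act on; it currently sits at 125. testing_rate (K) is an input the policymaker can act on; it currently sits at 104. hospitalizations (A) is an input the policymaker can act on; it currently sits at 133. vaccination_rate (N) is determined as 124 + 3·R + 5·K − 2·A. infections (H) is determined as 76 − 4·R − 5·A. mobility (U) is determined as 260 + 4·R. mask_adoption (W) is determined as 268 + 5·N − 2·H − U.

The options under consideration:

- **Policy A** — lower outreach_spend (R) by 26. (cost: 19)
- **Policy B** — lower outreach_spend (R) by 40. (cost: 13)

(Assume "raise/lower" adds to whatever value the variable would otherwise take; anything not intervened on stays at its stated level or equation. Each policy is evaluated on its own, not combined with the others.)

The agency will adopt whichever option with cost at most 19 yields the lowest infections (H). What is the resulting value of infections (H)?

Policy A (R − 26):
  R = 125 − 26 = 99
  A = 133
  H = 76 − 4·99 − 5·133 = -985
Policy B (R − 40):
  R = 125 − 40 = 85
  A = 133
  H = 76 − 4·85 − 5·133 = -929
Comparing — Policy A: H=-985, Policy B: H=-929. Lowest is -985 (Policy A).

-985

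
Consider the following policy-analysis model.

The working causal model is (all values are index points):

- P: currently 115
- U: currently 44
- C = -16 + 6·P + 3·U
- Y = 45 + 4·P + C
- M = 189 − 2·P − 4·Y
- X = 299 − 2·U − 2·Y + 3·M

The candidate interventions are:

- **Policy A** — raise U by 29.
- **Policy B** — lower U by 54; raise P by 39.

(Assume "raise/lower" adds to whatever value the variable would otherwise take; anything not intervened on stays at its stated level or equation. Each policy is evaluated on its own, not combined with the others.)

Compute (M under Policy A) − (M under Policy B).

Policy A (U + 29):
  P = 115
  U = 44 + 29 = 73
  C = -16 + 6·115 + 3·73 = 893
  Y = 45 + 4·115 + 893 = 1398
  M = 189 − 2·115 − 4·1398 = -5633
Policy B (U − 54, P + 39):
  P = 115 + 39 = 154
  U = 44 − 54 = -10
  C = -16 + 6·154 + 3·(-10) = 878
  Y = 45 + 4·154 + 878 = 1539
  M = 189 − 2·154 − 4·1539 = -6275
M: -5633 − (-6275) = 642

642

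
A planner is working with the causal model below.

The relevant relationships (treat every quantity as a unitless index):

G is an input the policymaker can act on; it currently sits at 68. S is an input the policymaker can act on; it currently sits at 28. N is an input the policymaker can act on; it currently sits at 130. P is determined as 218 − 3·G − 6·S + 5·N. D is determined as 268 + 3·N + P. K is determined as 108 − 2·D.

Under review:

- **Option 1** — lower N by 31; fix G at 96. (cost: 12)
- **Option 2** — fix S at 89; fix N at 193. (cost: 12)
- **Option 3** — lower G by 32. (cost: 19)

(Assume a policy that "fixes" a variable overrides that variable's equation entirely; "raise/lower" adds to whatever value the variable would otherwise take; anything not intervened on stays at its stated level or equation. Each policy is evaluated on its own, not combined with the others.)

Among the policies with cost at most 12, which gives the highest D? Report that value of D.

Option 1 (N − 31, G := 96):
  G = 96
  S = 28
  N = 130 − 31 = 99
  P = 218 − 3·96 − 6·28 + 5·99 = 257
  D = 268 + 3·99 + 257 = 822
Option 2 (S := 89, N := 193):
  G = 68
  S = 89
  N = 193
  P = 218 − 3·68 − 6·89 + 5·193 = 445
  D = 268 + 3·193 + 445 = 1292
Comparing — Option 1: D=822, Option 2: D=1292. Highest is 1292 (Option 2).

1292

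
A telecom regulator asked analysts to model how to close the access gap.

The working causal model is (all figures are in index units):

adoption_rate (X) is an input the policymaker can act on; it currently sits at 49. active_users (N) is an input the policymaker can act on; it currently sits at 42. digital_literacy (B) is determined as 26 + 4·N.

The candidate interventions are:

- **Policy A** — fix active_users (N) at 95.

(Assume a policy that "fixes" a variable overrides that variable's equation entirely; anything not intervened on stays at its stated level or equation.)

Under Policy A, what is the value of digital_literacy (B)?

Policy A (N := 95):
  N = 95
  B = 26 + 4·95 = 406

406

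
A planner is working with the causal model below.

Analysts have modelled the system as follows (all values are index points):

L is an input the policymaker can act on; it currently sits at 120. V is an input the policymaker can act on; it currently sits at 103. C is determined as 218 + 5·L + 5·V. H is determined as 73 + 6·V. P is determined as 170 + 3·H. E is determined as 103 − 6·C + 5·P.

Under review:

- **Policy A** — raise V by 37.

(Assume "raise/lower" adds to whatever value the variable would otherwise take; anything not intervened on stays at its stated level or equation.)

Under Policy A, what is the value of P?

Policy A (V + 37):
  V = 103 + 37 = 140
  H = 73 + 6·140 = 913
  P = 170 + 3·913 = 2909

2909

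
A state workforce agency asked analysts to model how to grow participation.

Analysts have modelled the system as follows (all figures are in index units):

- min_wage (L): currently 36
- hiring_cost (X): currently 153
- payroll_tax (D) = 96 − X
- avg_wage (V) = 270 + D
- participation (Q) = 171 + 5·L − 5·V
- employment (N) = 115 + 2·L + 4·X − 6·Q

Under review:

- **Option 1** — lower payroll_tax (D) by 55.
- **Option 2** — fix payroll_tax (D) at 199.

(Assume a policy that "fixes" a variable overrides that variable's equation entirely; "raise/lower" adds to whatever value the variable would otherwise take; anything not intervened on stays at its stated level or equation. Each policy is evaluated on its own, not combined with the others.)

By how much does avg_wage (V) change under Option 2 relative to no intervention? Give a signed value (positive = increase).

256

Baseline:
  X = 153
  D = 96 − 153 = -57
  V = 270 + (-57) = 213
Option 2 (D := 199):
  X = 153
  D = 199
  V = 270 + 199 = 469
Change in V: 469 − 213 = 256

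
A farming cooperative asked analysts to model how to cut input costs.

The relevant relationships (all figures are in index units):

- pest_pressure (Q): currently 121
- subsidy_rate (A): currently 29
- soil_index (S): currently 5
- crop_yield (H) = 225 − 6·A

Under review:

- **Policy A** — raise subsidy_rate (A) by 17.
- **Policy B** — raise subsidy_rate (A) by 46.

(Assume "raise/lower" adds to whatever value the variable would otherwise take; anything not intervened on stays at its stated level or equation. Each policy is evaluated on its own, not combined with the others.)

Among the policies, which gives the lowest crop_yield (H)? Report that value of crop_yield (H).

-225

Policy A (A + 17):
  A = 29 + 17 = 46
  H = 225 − 6·46 = -51
Policy B (A + 46):
  A = 29 + 46 = 75
  H = 225 − 6·75 = -225
Comparing — Policy A: H=-51, Policy B: H=-225. Lowest is -225 (Policy B).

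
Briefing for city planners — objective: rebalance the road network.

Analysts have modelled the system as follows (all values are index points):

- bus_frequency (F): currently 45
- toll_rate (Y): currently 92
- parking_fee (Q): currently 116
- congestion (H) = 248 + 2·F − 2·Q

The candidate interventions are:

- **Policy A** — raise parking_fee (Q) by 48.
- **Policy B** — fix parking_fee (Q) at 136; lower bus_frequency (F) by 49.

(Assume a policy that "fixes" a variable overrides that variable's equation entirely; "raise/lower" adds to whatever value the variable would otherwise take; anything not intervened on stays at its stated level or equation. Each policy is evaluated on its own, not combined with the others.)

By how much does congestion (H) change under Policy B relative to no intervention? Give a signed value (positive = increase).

Baseline:
  F = 45
  Q = 116
  H = 248 + 2·45 − 2·116 = 106
Policy B (Q := 136, F − 49):
  F = 45 − 49 = -4
  Q = 136
  H = 248 + 2·(-4) − 2·136 = -32
Change in H: -32 − 106 = -138

-138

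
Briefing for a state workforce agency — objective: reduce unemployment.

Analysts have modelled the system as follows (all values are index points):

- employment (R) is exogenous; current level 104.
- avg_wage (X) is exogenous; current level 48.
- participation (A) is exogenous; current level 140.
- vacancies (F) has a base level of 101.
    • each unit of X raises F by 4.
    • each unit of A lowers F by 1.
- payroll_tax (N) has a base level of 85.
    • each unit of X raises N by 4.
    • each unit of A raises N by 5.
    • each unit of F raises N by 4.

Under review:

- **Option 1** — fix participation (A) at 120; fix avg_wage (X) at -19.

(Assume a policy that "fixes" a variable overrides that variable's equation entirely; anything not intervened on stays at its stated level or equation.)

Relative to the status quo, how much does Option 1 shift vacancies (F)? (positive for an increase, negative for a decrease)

-248

Baseline:
  X = 48
  A = 140
  F = 101 + 4·48 − 140 = 153
Option 1 (A := 120, X := -19):
  X = -19
  A = 120
  F = 101 + 4·(-19) − 120 = -95
Change in F: -95 − 153 = -248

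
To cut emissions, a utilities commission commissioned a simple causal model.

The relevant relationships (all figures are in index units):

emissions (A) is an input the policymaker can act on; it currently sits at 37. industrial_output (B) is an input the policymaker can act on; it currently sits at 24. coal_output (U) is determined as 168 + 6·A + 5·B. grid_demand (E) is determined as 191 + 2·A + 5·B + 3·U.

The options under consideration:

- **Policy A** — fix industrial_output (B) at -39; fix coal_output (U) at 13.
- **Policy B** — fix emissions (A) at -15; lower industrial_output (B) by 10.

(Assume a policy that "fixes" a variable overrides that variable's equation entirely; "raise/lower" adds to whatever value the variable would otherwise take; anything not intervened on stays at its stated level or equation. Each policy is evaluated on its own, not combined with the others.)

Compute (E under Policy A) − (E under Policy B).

-566

Policy A (B := -39, U := 13):
  A = 37
  B = -39
  U = 13
  E = 191 + 2·37 + 5·(-39) + 3·13 = 109
Policy B (A := -15, B − 10):
  A = -15
  B = 24 − 10 = 14
  U = 168 + 6·(-15) + 5·14 = 148
  E = 191 + 2·(-15) + 5·14 + 3·148 = 675
E: 109 − 675 = -566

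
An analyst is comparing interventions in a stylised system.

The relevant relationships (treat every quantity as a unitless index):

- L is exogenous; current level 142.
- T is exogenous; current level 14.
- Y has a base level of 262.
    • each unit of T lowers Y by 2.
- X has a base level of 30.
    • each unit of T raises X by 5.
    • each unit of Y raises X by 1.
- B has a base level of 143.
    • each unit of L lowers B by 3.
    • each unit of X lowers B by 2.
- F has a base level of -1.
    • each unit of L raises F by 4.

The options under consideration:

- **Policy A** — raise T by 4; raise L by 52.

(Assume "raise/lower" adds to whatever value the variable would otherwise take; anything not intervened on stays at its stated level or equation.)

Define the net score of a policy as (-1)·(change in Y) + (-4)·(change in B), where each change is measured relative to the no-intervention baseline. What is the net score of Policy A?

Baseline:
  L = 142
  T = 14
  Y = 262 − 2·14 = 234
  X = 30 + 5·14 + 234 = 334
  B = 143 − 3·142 − 2·334 = -951
Policy A (T + 4, L + 52):
  L = 142 + 52 = 194
  T = 14 + 4 = 18
  Y = 262 − 2·18 = 226
  X = 30 + 5·18 + 226 = 346
  B = 143 − 3·194 − 2·346 = -1131
ΔY = 226 − 234 = -8; ΔB = -1131 − (-951) = -180
Score = (-1)·(-8) + (-4)·(-180) = 728

728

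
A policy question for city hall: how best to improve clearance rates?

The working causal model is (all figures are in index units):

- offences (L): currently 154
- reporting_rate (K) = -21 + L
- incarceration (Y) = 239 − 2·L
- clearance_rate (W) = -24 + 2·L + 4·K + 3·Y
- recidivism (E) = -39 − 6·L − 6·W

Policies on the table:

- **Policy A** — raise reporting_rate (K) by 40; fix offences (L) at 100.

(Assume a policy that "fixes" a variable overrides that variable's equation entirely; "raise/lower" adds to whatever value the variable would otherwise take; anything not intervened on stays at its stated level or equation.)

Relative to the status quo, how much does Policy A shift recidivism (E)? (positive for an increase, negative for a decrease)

Baseline:
  L = 154
  K = -21 + 154 = 133
  Y = 239 − 2·154 = -69
  W = -24 + 2·154 + 4·133 + 3·(-69) = 609
  E = -39 − 6·154 − 6·609 = -4617
Policy A (K + 40, L := 100):
  L = 100
  K = -21 + 100 (+40 from intervention) = 119
  Y = 239 − 2·100 = 39
  W = -24 + 2·100 + 4·119 + 3·39 = 769
  E = -39 − 6·100 − 6·769 = -5253
Change in E: -5253 − (-4617) = -636

-636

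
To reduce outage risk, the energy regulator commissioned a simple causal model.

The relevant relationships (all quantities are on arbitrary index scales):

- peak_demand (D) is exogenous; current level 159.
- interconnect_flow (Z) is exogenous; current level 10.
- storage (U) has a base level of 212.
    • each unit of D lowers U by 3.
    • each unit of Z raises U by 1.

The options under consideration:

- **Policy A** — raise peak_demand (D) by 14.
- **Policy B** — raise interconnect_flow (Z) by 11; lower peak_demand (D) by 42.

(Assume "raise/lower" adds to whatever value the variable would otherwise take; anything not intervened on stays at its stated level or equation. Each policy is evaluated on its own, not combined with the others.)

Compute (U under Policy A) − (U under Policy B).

Policy A (D + 14):
  D = 159 + 14 = 173
  Z = 10
  U = 212 − 3·173 + 10 = -297
Policy B (Z + 11, D − 42):
  D = 159 − 42 = 117
  Z = 10 + 11 = 21
  U = 212 − 3·117 + 21 = -118
U: -297 − (-118) = -179

-179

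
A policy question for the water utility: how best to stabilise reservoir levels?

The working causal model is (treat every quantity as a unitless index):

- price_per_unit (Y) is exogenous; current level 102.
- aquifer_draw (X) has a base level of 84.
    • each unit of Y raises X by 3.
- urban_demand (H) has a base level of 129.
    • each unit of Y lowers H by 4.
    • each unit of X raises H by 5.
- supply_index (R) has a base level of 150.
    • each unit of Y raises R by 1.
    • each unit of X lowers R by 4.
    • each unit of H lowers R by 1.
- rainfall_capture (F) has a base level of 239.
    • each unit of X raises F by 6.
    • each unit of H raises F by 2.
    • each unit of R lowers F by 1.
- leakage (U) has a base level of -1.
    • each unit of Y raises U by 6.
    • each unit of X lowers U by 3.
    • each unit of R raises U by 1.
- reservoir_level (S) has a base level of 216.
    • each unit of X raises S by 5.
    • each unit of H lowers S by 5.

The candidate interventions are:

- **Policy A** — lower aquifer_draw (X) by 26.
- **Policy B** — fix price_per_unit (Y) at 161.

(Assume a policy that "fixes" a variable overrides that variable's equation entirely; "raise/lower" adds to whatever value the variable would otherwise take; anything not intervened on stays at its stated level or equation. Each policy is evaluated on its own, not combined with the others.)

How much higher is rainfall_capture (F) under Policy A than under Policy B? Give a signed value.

Policy A (X − 26):
  Y = 102
  X = 84 + 3·102 (−26 from intervention) = 364
  H = 129 − 4·102 + 5·364 = 1541
  R = 150 + 102 − 4·364 − 1541 = -2745
  F = 239 + 6·364 + 2·1541 − (-2745) = 8250
Policy B (Y := 161):
  Y = 161
  X = 84 + 3·161 = 567
  H = 129 − 4·161 + 5·567 = 2320
  R = 150 + 161 − 4·567 − 2320 = -4277
  F = 239 + 6·567 + 2·2320 − (-4277) = 12558
F: 8250 − 12558 = -4308

-4308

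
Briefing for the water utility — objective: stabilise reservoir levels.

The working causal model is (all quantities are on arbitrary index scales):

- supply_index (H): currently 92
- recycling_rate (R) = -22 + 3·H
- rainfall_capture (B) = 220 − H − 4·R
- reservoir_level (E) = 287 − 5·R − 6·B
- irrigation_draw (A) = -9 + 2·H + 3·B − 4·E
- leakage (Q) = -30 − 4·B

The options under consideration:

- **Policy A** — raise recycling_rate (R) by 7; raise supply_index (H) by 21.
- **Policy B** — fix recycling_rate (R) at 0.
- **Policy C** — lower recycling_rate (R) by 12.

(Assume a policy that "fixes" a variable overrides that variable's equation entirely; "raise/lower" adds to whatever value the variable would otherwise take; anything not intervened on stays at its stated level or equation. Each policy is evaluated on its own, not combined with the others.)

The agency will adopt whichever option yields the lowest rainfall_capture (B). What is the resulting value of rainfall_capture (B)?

Policy A (R + 7, H + 21):
  H = 92 + 21 = 113
  R = -22 + 3·113 (+7 from intervention) = 324
  B = 220 − 113 − 4·324 = -1189
Policy B (R := 0):
  H = 92
  R = 0
  B = 220 − 92 − 4·0 = 128
Policy C (R − 12):
  H = 92
  R = -22 + 3·92 (−12 from intervention) = 242
  B = 220 − 92 − 4·242 = -840
Comparing — Policy A: B=-1189, Policy B: B=128, Policy C: B=-840. Lowest is -1189 (Policy A).

-1189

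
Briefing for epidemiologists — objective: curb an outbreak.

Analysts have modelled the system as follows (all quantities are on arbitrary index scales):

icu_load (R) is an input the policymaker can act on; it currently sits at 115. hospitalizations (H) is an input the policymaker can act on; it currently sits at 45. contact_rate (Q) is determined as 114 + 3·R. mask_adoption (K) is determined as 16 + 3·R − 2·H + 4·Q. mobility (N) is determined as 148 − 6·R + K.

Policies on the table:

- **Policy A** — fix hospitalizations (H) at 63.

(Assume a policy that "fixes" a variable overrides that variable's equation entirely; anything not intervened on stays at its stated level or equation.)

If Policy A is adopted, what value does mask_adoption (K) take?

Policy A (H := 63):
  R = 115
  H = 63
  Q = 114 + 3·115 = 459
  K = 16 + 3·115 − 2·63 + 4·459 = 2071

2071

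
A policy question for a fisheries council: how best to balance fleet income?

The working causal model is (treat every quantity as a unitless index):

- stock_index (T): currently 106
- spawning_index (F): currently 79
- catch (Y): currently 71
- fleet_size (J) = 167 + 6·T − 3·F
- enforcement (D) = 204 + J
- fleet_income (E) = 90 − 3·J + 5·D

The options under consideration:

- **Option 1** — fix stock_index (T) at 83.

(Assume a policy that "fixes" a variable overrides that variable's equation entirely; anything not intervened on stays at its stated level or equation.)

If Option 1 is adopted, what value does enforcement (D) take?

Option 1 (T := 83):
  T = 83
  F = 79
  J = 167 + 6·83 − 3·79 = 428
  D = 204 + 428 = 632

632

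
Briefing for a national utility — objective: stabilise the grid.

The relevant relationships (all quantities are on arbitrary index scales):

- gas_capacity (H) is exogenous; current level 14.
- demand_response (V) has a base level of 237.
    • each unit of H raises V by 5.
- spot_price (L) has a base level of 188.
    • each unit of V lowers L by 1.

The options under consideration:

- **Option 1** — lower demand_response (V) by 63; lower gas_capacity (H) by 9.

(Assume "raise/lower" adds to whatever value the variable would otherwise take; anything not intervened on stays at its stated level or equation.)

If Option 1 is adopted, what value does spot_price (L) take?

-11

Option 1 (V − 63, H − 9):
  H = 14 − 9 = 5
  V = 237 + 5·5 (−63 from intervention) = 199
  L = 188 − 199 = -11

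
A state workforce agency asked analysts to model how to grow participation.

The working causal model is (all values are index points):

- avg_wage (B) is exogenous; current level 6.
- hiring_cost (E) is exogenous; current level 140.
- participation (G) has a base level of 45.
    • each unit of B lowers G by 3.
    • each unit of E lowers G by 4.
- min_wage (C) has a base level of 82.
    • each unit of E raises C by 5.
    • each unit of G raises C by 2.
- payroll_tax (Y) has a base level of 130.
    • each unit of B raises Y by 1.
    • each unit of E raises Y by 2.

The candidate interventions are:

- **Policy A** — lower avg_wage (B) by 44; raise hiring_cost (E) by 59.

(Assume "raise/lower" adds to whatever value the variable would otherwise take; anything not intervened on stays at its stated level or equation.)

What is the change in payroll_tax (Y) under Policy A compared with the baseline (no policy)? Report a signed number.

Baseline:
  B = 6
  E = 140
  Y = 130 + 6 + 2·140 = 416
Policy A (B − 44, E + 59):
  B = 6 − 44 = -38
  E = 140 + 59 = 199
  Y = 130 + (-38) + 2·199 = 490
Change in Y: 490 − 416 = 74

74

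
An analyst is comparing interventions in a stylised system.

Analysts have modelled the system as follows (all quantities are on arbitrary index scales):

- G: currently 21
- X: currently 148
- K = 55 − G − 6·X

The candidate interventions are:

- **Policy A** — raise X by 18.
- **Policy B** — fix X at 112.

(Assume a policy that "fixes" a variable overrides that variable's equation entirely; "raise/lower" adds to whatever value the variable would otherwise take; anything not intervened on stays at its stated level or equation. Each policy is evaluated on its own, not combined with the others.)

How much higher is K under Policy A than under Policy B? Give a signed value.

Policy A (X + 18):
  G = 21
  X = 148 + 18 = 166
  K = 55 − 21 − 6·166 = -962
Policy B (X := 112):
  G = 21
  X = 112
  K = 55 − 21 − 6·112 = -638
K: -962 − (-638) = -324

-324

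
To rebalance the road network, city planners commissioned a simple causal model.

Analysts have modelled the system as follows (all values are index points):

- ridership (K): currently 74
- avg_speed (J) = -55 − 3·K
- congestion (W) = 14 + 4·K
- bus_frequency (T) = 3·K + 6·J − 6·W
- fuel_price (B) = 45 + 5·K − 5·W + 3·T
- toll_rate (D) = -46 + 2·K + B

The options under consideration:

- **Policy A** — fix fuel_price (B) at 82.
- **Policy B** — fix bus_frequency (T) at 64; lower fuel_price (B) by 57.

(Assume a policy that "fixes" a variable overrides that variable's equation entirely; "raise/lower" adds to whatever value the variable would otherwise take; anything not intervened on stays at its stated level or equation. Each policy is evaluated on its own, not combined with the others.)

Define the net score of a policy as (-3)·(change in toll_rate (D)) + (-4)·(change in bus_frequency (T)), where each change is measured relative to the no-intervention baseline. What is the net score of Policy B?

Baseline:
  K = 74
  J = -55 − 3·74 = -277
  W = 14 + 4·74 = 310
  T = 0 + 3·74 + 6·(-277) − 6·310 = -3300
  B = 45 + 5·74 − 5·310 + 3·(-3300) = -11035
  D = -46 + 2·74 + (-11035) = -10933
Policy B (T := 64, B − 57):
  K = 74
  J = -55 − 3·74 = -277
  W = 14 + 4·74 = 310
  T = 64
  B = 45 + 5·74 − 5·310 + 3·64 (−57 from intervention) = -1000
  D = -46 + 2·74 + (-1000) = -898
ΔD = -898 − (-10933) = 10035; ΔT = 64 − (-3300) = 3364
Score = (-3)·10035 + (-4)·3364 = -43561

-43561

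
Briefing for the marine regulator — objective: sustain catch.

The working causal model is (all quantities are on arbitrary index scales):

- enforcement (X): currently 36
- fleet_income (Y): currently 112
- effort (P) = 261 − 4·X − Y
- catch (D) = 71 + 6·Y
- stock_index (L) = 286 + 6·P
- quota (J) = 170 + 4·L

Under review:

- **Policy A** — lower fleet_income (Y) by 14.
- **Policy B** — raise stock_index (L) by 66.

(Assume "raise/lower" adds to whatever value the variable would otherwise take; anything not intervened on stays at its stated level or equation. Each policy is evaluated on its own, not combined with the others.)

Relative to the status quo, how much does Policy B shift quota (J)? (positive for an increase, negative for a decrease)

264

Baseline:
  X = 36
  Y = 112
  P = 261 − 4·36 − 112 = 5
  L = 286 + 6·5 = 316
  J = 170 + 4·316 = 1434
Policy B (L + 66):
  X = 36
  Y = 112
  P = 261 − 4·36 − 112 = 5
  L = 286 + 6·5 (+66 from intervention) = 382
  J = 170 + 4·382 = 1698
Change in J: 1698 − 1434 = 264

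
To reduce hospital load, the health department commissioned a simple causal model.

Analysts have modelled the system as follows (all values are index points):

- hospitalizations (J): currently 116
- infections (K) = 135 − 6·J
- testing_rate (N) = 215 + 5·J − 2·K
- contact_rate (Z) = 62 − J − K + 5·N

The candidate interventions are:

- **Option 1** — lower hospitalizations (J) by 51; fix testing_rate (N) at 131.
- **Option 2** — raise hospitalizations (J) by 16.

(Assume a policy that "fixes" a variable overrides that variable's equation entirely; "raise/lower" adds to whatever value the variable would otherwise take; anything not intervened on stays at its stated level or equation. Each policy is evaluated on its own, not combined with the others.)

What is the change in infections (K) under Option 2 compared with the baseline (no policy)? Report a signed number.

-96

Baseline:
  J = 116
  K = 135 − 6·116 = -561
Option 2 (J + 16):
  J = 116 + 16 = 132
  K = 135 − 6·132 = -657
Change in K: -657 − (-561) = -96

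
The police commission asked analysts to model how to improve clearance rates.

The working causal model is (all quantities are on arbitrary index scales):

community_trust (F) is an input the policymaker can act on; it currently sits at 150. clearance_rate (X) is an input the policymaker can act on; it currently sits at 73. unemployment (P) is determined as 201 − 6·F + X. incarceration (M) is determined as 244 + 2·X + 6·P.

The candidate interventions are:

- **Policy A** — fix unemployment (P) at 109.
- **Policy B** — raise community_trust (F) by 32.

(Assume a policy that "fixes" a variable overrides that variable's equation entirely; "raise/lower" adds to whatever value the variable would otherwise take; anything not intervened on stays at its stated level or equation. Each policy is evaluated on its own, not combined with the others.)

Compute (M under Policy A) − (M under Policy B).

Policy A (P := 109):
  F = 150
  X = 73
  P = 109
  M = 244 + 2·73 + 6·109 = 1044
Policy B (F + 32):
  F = 150 + 32 = 182
  X = 73
  P = 201 − 6·182 + 73 = -818
  M = 244 + 2·73 + 6·(-818) = -4518
M: 1044 − (-4518) = 5562

5562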